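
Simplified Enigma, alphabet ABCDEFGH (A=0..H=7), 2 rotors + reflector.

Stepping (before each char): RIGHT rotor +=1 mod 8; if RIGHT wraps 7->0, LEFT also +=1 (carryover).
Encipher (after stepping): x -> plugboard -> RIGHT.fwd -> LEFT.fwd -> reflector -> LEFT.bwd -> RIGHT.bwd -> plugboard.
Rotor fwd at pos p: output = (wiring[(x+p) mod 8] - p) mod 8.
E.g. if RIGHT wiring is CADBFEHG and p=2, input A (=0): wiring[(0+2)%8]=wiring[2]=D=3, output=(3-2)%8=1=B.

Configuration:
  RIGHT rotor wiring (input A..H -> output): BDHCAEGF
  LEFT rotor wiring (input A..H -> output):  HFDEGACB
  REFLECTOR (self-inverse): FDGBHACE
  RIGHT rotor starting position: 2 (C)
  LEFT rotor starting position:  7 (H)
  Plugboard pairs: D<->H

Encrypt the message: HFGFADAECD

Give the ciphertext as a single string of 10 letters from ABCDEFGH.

Char 1 ('H'): step: R->3, L=7; H->plug->D->R->D->L->E->refl->H->L'->F->R'->B->plug->B
Char 2 ('F'): step: R->4, L=7; F->plug->F->R->H->L->D->refl->B->L'->G->R'->H->plug->D
Char 3 ('G'): step: R->5, L=7; G->plug->G->R->F->L->H->refl->E->L'->D->R'->H->plug->D
Char 4 ('F'): step: R->6, L=7; F->plug->F->R->E->L->F->refl->A->L'->B->R'->E->plug->E
Char 5 ('A'): step: R->7, L=7; A->plug->A->R->G->L->B->refl->D->L'->H->R'->H->plug->D
Char 6 ('D'): step: R->0, L->0 (L advanced); D->plug->H->R->F->L->A->refl->F->L'->B->R'->A->plug->A
Char 7 ('A'): step: R->1, L=0; A->plug->A->R->C->L->D->refl->B->L'->H->R'->D->plug->H
Char 8 ('E'): step: R->2, L=0; E->plug->E->R->E->L->G->refl->C->L'->G->R'->C->plug->C
Char 9 ('C'): step: R->3, L=0; C->plug->C->R->B->L->F->refl->A->L'->F->R'->B->plug->B
Char 10 ('D'): step: R->4, L=0; D->plug->H->R->G->L->C->refl->G->L'->E->R'->A->plug->A

Answer: BDDEDAHCBA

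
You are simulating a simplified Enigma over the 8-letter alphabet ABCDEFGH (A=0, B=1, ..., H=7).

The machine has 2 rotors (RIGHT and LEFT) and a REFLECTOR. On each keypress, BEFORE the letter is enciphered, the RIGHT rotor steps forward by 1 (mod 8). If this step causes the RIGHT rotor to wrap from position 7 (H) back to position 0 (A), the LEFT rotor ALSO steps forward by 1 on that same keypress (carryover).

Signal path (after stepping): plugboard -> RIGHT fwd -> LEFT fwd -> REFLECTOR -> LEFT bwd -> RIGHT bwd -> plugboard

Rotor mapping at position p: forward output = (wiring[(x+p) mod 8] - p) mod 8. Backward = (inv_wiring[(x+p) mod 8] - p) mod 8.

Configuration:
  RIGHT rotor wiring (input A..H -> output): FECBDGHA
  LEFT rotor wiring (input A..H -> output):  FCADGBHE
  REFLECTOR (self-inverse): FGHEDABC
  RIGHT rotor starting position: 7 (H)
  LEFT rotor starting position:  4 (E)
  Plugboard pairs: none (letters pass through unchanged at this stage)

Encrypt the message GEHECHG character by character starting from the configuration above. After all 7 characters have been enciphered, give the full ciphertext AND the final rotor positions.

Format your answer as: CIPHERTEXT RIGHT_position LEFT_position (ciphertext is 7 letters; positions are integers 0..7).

Answer: FCCBDEH 6 5

Derivation:
Char 1 ('G'): step: R->0, L->5 (L advanced); G->plug->G->R->H->L->B->refl->G->L'->G->R'->F->plug->F
Char 2 ('E'): step: R->1, L=5; E->plug->E->R->F->L->D->refl->E->L'->A->R'->C->plug->C
Char 3 ('H'): step: R->2, L=5; H->plug->H->R->C->L->H->refl->C->L'->B->R'->C->plug->C
Char 4 ('E'): step: R->3, L=5; E->plug->E->R->F->L->D->refl->E->L'->A->R'->B->plug->B
Char 5 ('C'): step: R->4, L=5; C->plug->C->R->D->L->A->refl->F->L'->E->R'->D->plug->D
Char 6 ('H'): step: R->5, L=5; H->plug->H->R->G->L->G->refl->B->L'->H->R'->E->plug->E
Char 7 ('G'): step: R->6, L=5; G->plug->G->R->F->L->D->refl->E->L'->A->R'->H->plug->H
Final: ciphertext=FCCBDEH, RIGHT=6, LEFT=5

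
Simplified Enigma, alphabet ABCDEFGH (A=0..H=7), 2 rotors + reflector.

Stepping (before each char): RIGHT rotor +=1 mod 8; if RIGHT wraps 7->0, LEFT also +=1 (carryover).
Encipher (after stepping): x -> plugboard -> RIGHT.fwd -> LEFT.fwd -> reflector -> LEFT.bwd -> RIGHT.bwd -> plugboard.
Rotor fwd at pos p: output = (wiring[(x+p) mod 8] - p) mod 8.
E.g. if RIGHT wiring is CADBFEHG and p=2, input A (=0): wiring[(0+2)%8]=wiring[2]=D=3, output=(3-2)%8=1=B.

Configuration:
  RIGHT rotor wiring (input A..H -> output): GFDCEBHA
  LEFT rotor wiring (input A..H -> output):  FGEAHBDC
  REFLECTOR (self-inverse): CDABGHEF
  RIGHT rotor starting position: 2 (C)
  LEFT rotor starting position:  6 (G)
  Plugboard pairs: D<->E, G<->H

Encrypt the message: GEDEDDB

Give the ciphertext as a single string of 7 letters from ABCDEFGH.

Answer: HFBHFGE

Derivation:
Char 1 ('G'): step: R->3, L=6; G->plug->H->R->A->L->F->refl->H->L'->C->R'->G->plug->H
Char 2 ('E'): step: R->4, L=6; E->plug->D->R->E->L->G->refl->E->L'->B->R'->F->plug->F
Char 3 ('D'): step: R->5, L=6; D->plug->E->R->A->L->F->refl->H->L'->C->R'->B->plug->B
Char 4 ('E'): step: R->6, L=6; E->plug->D->R->H->L->D->refl->B->L'->G->R'->G->plug->H
Char 5 ('D'): step: R->7, L=6; D->plug->E->R->D->L->A->refl->C->L'->F->R'->F->plug->F
Char 6 ('D'): step: R->0, L->7 (L advanced); D->plug->E->R->E->L->B->refl->D->L'->A->R'->H->plug->G
Char 7 ('B'): step: R->1, L=7; B->plug->B->R->C->L->H->refl->F->L'->D->R'->D->plug->E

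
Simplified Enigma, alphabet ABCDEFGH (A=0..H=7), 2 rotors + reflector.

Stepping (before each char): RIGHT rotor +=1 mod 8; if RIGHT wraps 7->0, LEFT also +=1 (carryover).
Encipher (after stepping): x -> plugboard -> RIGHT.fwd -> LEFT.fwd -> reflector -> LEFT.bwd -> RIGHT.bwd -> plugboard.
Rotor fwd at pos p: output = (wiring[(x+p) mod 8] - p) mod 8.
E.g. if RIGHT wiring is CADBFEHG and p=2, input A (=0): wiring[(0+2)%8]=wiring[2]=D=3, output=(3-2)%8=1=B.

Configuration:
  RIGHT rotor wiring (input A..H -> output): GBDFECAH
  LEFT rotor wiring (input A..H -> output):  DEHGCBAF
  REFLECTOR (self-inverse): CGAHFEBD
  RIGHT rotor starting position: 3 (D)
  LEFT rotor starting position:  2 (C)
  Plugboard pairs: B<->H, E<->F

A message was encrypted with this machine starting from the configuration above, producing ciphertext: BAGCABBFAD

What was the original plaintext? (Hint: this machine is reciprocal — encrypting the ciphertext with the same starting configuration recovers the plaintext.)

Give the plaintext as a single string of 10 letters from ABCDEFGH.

Char 1 ('B'): step: R->4, L=2; B->plug->H->R->B->L->E->refl->F->L'->A->R'->A->plug->A
Char 2 ('A'): step: R->5, L=2; A->plug->A->R->F->L->D->refl->H->L'->D->R'->B->plug->H
Char 3 ('G'): step: R->6, L=2; G->plug->G->R->G->L->B->refl->G->L'->E->R'->H->plug->B
Char 4 ('C'): step: R->7, L=2; C->plug->C->R->C->L->A->refl->C->L'->H->R'->B->plug->H
Char 5 ('A'): step: R->0, L->3 (L advanced); A->plug->A->R->G->L->B->refl->G->L'->C->R'->F->plug->E
Char 6 ('B'): step: R->1, L=3; B->plug->H->R->F->L->A->refl->C->L'->E->R'->C->plug->C
Char 7 ('B'): step: R->2, L=3; B->plug->H->R->H->L->E->refl->F->L'->D->R'->B->plug->H
Char 8 ('F'): step: R->3, L=3; F->plug->E->R->E->L->C->refl->A->L'->F->R'->D->plug->D
Char 9 ('A'): step: R->4, L=3; A->plug->A->R->A->L->D->refl->H->L'->B->R'->H->plug->B
Char 10 ('D'): step: R->5, L=3; D->plug->D->R->B->L->H->refl->D->L'->A->R'->G->plug->G

Answer: AHBHECHDBG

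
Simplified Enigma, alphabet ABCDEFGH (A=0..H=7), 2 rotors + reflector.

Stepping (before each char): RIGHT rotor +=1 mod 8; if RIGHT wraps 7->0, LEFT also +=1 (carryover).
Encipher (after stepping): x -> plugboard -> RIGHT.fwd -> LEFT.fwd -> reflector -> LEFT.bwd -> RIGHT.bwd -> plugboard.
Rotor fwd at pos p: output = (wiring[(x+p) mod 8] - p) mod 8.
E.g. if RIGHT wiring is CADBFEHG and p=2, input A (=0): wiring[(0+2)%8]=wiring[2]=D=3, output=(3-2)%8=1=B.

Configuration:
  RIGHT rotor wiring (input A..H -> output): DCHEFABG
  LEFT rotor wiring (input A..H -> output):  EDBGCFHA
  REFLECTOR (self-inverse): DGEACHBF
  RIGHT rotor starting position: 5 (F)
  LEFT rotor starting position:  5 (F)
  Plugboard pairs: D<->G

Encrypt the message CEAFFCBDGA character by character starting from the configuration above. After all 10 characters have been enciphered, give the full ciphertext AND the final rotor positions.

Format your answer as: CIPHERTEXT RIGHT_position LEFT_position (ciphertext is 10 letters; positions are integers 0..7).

Char 1 ('C'): step: R->6, L=5; C->plug->C->R->F->L->E->refl->C->L'->B->R'->E->plug->E
Char 2 ('E'): step: R->7, L=5; E->plug->E->R->F->L->E->refl->C->L'->B->R'->G->plug->D
Char 3 ('A'): step: R->0, L->6 (L advanced); A->plug->A->R->D->L->F->refl->H->L'->H->R'->C->plug->C
Char 4 ('F'): step: R->1, L=6; F->plug->F->R->A->L->B->refl->G->L'->C->R'->H->plug->H
Char 5 ('F'): step: R->2, L=6; F->plug->F->R->E->L->D->refl->A->L'->F->R'->A->plug->A
Char 6 ('C'): step: R->3, L=6; C->plug->C->R->F->L->A->refl->D->L'->E->R'->H->plug->H
Char 7 ('B'): step: R->4, L=6; B->plug->B->R->E->L->D->refl->A->L'->F->R'->C->plug->C
Char 8 ('D'): step: R->5, L=6; D->plug->G->R->H->L->H->refl->F->L'->D->R'->A->plug->A
Char 9 ('G'): step: R->6, L=6; G->plug->D->R->E->L->D->refl->A->L'->F->R'->C->plug->C
Char 10 ('A'): step: R->7, L=6; A->plug->A->R->H->L->H->refl->F->L'->D->R'->C->plug->C
Final: ciphertext=EDCHAHCACC, RIGHT=7, LEFT=6

Answer: EDCHAHCACC 7 6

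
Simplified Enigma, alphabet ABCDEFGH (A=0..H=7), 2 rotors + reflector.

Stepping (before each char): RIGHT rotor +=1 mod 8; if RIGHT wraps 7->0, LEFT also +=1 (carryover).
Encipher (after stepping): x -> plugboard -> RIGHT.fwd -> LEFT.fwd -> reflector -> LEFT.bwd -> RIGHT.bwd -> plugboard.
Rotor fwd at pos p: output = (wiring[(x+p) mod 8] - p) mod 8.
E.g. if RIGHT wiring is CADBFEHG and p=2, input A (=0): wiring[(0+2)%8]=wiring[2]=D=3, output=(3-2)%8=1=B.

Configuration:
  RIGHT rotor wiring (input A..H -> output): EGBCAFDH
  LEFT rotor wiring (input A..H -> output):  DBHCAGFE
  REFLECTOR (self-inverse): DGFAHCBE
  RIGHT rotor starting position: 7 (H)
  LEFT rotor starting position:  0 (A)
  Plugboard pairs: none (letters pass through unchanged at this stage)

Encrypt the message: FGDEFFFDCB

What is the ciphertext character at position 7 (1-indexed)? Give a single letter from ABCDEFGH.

Char 1 ('F'): step: R->0, L->1 (L advanced); F->plug->F->R->F->L->E->refl->H->L'->D->R'->G->plug->G
Char 2 ('G'): step: R->1, L=1; G->plug->G->R->G->L->D->refl->A->L'->A->R'->B->plug->B
Char 3 ('D'): step: R->2, L=1; D->plug->D->R->D->L->H->refl->E->L'->F->R'->F->plug->F
Char 4 ('E'): step: R->3, L=1; E->plug->E->R->E->L->F->refl->C->L'->H->R'->A->plug->A
Char 5 ('F'): step: R->4, L=1; F->plug->F->R->C->L->B->refl->G->L'->B->R'->B->plug->B
Char 6 ('F'): step: R->5, L=1; F->plug->F->R->E->L->F->refl->C->L'->H->R'->D->plug->D
Char 7 ('F'): step: R->6, L=1; F->plug->F->R->E->L->F->refl->C->L'->H->R'->H->plug->H

H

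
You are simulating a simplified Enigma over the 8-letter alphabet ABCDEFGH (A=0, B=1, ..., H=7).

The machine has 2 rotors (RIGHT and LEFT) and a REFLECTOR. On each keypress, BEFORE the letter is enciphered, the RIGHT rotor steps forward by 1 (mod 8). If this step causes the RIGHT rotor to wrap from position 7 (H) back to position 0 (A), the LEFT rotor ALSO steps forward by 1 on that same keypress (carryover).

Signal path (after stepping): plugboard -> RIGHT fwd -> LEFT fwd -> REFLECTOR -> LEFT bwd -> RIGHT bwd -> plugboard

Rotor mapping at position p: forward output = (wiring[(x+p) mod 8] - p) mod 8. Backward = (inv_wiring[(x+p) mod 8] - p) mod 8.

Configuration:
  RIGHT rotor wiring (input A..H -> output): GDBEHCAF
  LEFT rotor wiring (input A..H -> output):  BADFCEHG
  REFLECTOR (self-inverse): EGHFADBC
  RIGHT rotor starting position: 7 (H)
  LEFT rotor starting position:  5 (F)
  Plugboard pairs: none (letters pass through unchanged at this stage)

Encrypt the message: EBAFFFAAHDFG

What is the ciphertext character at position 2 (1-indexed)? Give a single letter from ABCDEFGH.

Char 1 ('E'): step: R->0, L->6 (L advanced); E->plug->E->R->H->L->G->refl->B->L'->A->R'->G->plug->G
Char 2 ('B'): step: R->1, L=6; B->plug->B->R->A->L->B->refl->G->L'->H->R'->F->plug->F

F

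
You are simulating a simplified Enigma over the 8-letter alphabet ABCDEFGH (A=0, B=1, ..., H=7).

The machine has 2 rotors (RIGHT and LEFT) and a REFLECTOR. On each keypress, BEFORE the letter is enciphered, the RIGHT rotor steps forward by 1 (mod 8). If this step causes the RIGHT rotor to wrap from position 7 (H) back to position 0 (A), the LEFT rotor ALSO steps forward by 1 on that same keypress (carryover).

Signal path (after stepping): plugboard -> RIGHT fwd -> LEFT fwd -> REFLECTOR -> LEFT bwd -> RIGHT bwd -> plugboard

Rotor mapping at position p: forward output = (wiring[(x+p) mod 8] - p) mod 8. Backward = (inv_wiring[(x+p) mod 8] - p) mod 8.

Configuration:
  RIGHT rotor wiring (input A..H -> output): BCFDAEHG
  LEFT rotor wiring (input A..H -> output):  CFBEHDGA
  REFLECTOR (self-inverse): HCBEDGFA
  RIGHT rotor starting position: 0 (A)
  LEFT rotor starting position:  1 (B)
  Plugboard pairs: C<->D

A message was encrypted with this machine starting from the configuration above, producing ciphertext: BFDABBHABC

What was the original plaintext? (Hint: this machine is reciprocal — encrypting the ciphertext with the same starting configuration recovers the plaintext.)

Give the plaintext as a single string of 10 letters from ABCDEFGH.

Answer: CGFHFGBCCE

Derivation:
Char 1 ('B'): step: R->1, L=1; B->plug->B->R->E->L->C->refl->B->L'->H->R'->D->plug->C
Char 2 ('F'): step: R->2, L=1; F->plug->F->R->E->L->C->refl->B->L'->H->R'->G->plug->G
Char 3 ('D'): step: R->3, L=1; D->plug->C->R->B->L->A->refl->H->L'->G->R'->F->plug->F
Char 4 ('A'): step: R->4, L=1; A->plug->A->R->E->L->C->refl->B->L'->H->R'->H->plug->H
Char 5 ('B'): step: R->5, L=1; B->plug->B->R->C->L->D->refl->E->L'->A->R'->F->plug->F
Char 6 ('B'): step: R->6, L=1; B->plug->B->R->A->L->E->refl->D->L'->C->R'->G->plug->G
Char 7 ('H'): step: R->7, L=1; H->plug->H->R->A->L->E->refl->D->L'->C->R'->B->plug->B
Char 8 ('A'): step: R->0, L->2 (L advanced); A->plug->A->R->B->L->C->refl->B->L'->D->R'->D->plug->C
Char 9 ('B'): step: R->1, L=2; B->plug->B->R->E->L->E->refl->D->L'->H->R'->D->plug->C
Char 10 ('C'): step: R->2, L=2; C->plug->D->R->C->L->F->refl->G->L'->F->R'->E->plug->E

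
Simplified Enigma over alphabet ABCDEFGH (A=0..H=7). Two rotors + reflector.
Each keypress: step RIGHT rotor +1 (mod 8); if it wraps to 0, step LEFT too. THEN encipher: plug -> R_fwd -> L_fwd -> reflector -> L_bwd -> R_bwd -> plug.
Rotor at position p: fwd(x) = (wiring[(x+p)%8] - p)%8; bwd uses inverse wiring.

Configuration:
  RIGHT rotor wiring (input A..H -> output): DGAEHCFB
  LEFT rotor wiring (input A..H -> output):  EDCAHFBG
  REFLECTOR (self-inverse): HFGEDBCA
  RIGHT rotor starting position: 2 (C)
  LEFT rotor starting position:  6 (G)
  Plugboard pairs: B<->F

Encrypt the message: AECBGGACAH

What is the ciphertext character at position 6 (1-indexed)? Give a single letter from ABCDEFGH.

Char 1 ('A'): step: R->3, L=6; A->plug->A->R->B->L->A->refl->H->L'->H->R'->C->plug->C
Char 2 ('E'): step: R->4, L=6; E->plug->E->R->H->L->H->refl->A->L'->B->R'->C->plug->C
Char 3 ('C'): step: R->5, L=6; C->plug->C->R->E->L->E->refl->D->L'->A->R'->B->plug->F
Char 4 ('B'): step: R->6, L=6; B->plug->F->R->G->L->B->refl->F->L'->D->R'->B->plug->F
Char 5 ('G'): step: R->7, L=6; G->plug->G->R->D->L->F->refl->B->L'->G->R'->H->plug->H
Char 6 ('G'): step: R->0, L->7 (L advanced); G->plug->G->R->F->L->A->refl->H->L'->A->R'->C->plug->C

C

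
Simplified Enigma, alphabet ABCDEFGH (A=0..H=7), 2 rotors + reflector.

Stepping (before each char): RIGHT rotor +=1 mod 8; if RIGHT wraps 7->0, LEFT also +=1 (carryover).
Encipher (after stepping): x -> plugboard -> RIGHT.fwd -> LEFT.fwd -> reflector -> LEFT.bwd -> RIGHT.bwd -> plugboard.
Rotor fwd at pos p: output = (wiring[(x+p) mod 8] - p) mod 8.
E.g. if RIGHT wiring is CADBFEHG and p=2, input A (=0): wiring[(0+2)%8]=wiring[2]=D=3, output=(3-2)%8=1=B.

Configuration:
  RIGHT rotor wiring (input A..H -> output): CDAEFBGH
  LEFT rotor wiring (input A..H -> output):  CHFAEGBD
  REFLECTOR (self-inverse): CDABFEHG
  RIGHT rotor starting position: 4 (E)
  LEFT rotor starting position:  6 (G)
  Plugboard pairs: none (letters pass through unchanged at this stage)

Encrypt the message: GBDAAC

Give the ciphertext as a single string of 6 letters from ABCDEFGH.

Answer: DEGHBA

Derivation:
Char 1 ('G'): step: R->5, L=6; G->plug->G->R->H->L->A->refl->C->L'->F->R'->D->plug->D
Char 2 ('B'): step: R->6, L=6; B->plug->B->R->B->L->F->refl->E->L'->C->R'->E->plug->E
Char 3 ('D'): step: R->7, L=6; D->plug->D->R->B->L->F->refl->E->L'->C->R'->G->plug->G
Char 4 ('A'): step: R->0, L->7 (L advanced); A->plug->A->R->C->L->A->refl->C->L'->H->R'->H->plug->H
Char 5 ('A'): step: R->1, L=7; A->plug->A->R->C->L->A->refl->C->L'->H->R'->B->plug->B
Char 6 ('C'): step: R->2, L=7; C->plug->C->R->D->L->G->refl->H->L'->G->R'->A->plug->A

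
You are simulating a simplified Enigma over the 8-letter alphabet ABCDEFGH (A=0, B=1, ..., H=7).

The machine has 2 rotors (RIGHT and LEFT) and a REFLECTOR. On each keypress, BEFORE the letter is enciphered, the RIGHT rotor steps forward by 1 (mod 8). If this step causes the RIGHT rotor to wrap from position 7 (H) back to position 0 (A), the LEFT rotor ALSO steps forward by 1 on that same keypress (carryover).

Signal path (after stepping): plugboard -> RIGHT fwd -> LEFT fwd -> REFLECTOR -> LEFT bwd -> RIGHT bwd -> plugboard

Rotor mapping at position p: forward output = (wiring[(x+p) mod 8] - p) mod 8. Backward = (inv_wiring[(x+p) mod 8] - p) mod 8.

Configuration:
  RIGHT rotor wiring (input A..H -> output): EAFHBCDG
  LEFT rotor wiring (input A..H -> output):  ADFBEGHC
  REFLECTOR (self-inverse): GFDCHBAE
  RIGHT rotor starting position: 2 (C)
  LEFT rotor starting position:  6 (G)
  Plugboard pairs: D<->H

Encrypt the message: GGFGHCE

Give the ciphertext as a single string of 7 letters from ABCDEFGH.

Char 1 ('G'): step: R->3, L=6; G->plug->G->R->F->L->D->refl->C->L'->C->R'->H->plug->D
Char 2 ('G'): step: R->4, L=6; G->plug->G->R->B->L->E->refl->H->L'->E->R'->F->plug->F
Char 3 ('F'): step: R->5, L=6; F->plug->F->R->A->L->B->refl->F->L'->D->R'->E->plug->E
Char 4 ('G'): step: R->6, L=6; G->plug->G->R->D->L->F->refl->B->L'->A->R'->B->plug->B
Char 5 ('H'): step: R->7, L=6; H->plug->D->R->G->L->G->refl->A->L'->H->R'->A->plug->A
Char 6 ('C'): step: R->0, L->7 (L advanced); C->plug->C->R->F->L->F->refl->B->L'->B->R'->E->plug->E
Char 7 ('E'): step: R->1, L=7; E->plug->E->R->B->L->B->refl->F->L'->F->R'->G->plug->G

Answer: DFEBAEG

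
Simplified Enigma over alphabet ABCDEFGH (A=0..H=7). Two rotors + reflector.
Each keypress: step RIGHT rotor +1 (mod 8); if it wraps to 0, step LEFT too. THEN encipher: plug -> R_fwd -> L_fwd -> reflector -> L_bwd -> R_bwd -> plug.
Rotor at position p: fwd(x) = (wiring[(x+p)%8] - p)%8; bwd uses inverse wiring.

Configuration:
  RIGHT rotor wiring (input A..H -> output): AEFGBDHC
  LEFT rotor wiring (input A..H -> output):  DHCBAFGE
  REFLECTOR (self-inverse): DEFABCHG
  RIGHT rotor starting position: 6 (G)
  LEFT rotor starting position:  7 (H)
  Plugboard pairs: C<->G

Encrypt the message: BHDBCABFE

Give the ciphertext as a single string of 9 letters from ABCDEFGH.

Char 1 ('B'): step: R->7, L=7; B->plug->B->R->B->L->E->refl->B->L'->F->R'->C->plug->G
Char 2 ('H'): step: R->0, L->0 (L advanced); H->plug->H->R->C->L->C->refl->F->L'->F->R'->C->plug->G
Char 3 ('D'): step: R->1, L=0; D->plug->D->R->A->L->D->refl->A->L'->E->R'->B->plug->B
Char 4 ('B'): step: R->2, L=0; B->plug->B->R->E->L->A->refl->D->L'->A->R'->F->plug->F
Char 5 ('C'): step: R->3, L=0; C->plug->G->R->B->L->H->refl->G->L'->G->R'->B->plug->B
Char 6 ('A'): step: R->4, L=0; A->plug->A->R->F->L->F->refl->C->L'->C->R'->H->plug->H
Char 7 ('B'): step: R->5, L=0; B->plug->B->R->C->L->C->refl->F->L'->F->R'->C->plug->G
Char 8 ('F'): step: R->6, L=0; F->plug->F->R->A->L->D->refl->A->L'->E->R'->B->plug->B
Char 9 ('E'): step: R->7, L=0; E->plug->E->R->H->L->E->refl->B->L'->D->R'->A->plug->A

Answer: GGBFBHGBA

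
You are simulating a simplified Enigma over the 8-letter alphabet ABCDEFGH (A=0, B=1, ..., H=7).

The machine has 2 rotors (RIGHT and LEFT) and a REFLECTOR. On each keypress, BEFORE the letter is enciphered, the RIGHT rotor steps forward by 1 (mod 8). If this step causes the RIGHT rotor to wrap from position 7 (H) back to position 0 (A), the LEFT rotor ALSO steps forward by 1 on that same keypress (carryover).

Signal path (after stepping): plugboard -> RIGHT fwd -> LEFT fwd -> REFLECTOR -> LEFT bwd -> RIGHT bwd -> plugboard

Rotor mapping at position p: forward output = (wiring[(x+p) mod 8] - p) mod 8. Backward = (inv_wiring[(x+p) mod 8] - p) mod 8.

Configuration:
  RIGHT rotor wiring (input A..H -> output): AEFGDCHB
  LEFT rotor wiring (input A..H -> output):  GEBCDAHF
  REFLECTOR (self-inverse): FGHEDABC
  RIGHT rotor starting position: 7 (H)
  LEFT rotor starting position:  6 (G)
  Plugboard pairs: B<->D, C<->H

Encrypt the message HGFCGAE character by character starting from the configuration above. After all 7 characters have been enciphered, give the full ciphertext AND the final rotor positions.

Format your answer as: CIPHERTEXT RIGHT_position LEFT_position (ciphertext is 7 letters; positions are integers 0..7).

Char 1 ('H'): step: R->0, L->7 (L advanced); H->plug->C->R->F->L->E->refl->D->L'->E->R'->B->plug->D
Char 2 ('G'): step: R->1, L=7; G->plug->G->R->A->L->G->refl->B->L'->G->R'->F->plug->F
Char 3 ('F'): step: R->2, L=7; F->plug->F->R->H->L->A->refl->F->L'->C->R'->H->plug->C
Char 4 ('C'): step: R->3, L=7; C->plug->H->R->C->L->F->refl->A->L'->H->R'->C->plug->H
Char 5 ('G'): step: R->4, L=7; G->plug->G->R->B->L->H->refl->C->L'->D->R'->C->plug->H
Char 6 ('A'): step: R->5, L=7; A->plug->A->R->F->L->E->refl->D->L'->E->R'->C->plug->H
Char 7 ('E'): step: R->6, L=7; E->plug->E->R->H->L->A->refl->F->L'->C->R'->C->plug->H
Final: ciphertext=DFCHHHH, RIGHT=6, LEFT=7

Answer: DFCHHHH 6 7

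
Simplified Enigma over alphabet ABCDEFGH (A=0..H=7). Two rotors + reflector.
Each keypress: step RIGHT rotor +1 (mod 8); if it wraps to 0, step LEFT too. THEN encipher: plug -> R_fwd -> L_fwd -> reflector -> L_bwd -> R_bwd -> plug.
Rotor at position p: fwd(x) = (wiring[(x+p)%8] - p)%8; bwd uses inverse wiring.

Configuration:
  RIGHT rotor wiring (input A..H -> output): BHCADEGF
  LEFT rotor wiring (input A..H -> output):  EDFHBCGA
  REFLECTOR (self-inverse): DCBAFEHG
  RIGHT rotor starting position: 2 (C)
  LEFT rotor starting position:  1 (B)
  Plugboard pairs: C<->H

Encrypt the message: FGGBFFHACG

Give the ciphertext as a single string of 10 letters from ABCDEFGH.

Char 1 ('F'): step: R->3, L=1; F->plug->F->R->G->L->H->refl->G->L'->C->R'->E->plug->E
Char 2 ('G'): step: R->4, L=1; G->plug->G->R->G->L->H->refl->G->L'->C->R'->C->plug->H
Char 3 ('G'): step: R->5, L=1; G->plug->G->R->D->L->A->refl->D->L'->H->R'->A->plug->A
Char 4 ('B'): step: R->6, L=1; B->plug->B->R->H->L->D->refl->A->L'->D->R'->C->plug->H
Char 5 ('F'): step: R->7, L=1; F->plug->F->R->E->L->B->refl->C->L'->A->R'->C->plug->H
Char 6 ('F'): step: R->0, L->2 (L advanced); F->plug->F->R->E->L->E->refl->F->L'->B->R'->A->plug->A
Char 7 ('H'): step: R->1, L=2; H->plug->C->R->H->L->B->refl->C->L'->G->R'->A->plug->A
Char 8 ('A'): step: R->2, L=2; A->plug->A->R->A->L->D->refl->A->L'->D->R'->F->plug->F
Char 9 ('C'): step: R->3, L=2; C->plug->H->R->H->L->B->refl->C->L'->G->R'->F->plug->F
Char 10 ('G'): step: R->4, L=2; G->plug->G->R->G->L->C->refl->B->L'->H->R'->A->plug->A

Answer: EHAHHAAFFA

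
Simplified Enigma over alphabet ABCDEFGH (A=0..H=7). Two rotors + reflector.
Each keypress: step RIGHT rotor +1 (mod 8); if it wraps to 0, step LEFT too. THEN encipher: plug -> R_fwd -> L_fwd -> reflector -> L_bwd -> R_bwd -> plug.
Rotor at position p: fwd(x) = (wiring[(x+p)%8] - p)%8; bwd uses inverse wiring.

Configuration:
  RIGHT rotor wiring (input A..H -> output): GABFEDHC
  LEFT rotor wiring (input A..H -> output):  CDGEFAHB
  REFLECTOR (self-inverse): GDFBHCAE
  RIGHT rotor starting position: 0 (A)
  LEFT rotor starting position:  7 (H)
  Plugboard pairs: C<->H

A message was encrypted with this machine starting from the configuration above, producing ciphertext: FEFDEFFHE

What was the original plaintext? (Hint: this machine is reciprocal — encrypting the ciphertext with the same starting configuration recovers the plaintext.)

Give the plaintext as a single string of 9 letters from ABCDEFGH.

Char 1 ('F'): step: R->1, L=7; F->plug->F->R->G->L->B->refl->D->L'->B->R'->G->plug->G
Char 2 ('E'): step: R->2, L=7; E->plug->E->R->F->L->G->refl->A->L'->H->R'->A->plug->A
Char 3 ('F'): step: R->3, L=7; F->plug->F->R->D->L->H->refl->E->L'->C->R'->A->plug->A
Char 4 ('D'): step: R->4, L=7; D->plug->D->R->G->L->B->refl->D->L'->B->R'->H->plug->C
Char 5 ('E'): step: R->5, L=7; E->plug->E->R->D->L->H->refl->E->L'->C->R'->B->plug->B
Char 6 ('F'): step: R->6, L=7; F->plug->F->R->H->L->A->refl->G->L'->F->R'->H->plug->C
Char 7 ('F'): step: R->7, L=7; F->plug->F->R->F->L->G->refl->A->L'->H->R'->B->plug->B
Char 8 ('H'): step: R->0, L->0 (L advanced); H->plug->C->R->B->L->D->refl->B->L'->H->R'->G->plug->G
Char 9 ('E'): step: R->1, L=0; E->plug->E->R->C->L->G->refl->A->L'->F->R'->H->plug->C

Answer: GAACBCBGC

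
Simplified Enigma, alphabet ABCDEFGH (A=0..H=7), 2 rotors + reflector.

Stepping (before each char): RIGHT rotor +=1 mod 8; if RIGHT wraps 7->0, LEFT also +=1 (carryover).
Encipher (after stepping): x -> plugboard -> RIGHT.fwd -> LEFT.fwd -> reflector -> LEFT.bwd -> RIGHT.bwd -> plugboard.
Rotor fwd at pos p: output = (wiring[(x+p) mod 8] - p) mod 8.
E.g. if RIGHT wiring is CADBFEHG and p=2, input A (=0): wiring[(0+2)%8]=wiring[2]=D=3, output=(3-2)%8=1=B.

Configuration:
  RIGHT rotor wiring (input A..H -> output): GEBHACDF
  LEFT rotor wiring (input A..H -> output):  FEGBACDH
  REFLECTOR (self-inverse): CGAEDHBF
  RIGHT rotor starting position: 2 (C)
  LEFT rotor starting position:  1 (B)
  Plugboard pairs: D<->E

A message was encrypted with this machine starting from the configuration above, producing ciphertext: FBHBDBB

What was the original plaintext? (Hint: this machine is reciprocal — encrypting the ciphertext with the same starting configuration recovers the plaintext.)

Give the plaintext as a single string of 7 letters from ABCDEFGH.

Char 1 ('F'): step: R->3, L=1; F->plug->F->R->D->L->H->refl->F->L'->B->R'->G->plug->G
Char 2 ('B'): step: R->4, L=1; B->plug->B->R->G->L->G->refl->B->L'->E->R'->A->plug->A
Char 3 ('H'): step: R->5, L=1; H->plug->H->R->D->L->H->refl->F->L'->B->R'->D->plug->E
Char 4 ('B'): step: R->6, L=1; B->plug->B->R->H->L->E->refl->D->L'->A->R'->C->plug->C
Char 5 ('D'): step: R->7, L=1; D->plug->E->R->A->L->D->refl->E->L'->H->R'->B->plug->B
Char 6 ('B'): step: R->0, L->2 (L advanced); B->plug->B->R->E->L->B->refl->G->L'->C->R'->F->plug->F
Char 7 ('B'): step: R->1, L=2; B->plug->B->R->A->L->E->refl->D->L'->G->R'->C->plug->C

Answer: GAECBFC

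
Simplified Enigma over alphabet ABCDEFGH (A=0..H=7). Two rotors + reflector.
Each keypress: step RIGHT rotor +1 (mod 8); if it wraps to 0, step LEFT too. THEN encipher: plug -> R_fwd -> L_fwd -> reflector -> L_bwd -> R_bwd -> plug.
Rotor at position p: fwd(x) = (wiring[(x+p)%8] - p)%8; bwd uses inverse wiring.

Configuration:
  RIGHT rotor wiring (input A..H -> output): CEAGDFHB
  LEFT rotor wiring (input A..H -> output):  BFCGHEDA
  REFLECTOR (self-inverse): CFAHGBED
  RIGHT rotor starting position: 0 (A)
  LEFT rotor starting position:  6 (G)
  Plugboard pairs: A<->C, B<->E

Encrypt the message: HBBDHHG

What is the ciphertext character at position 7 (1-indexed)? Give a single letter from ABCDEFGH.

Char 1 ('H'): step: R->1, L=6; H->plug->H->R->B->L->C->refl->A->L'->F->R'->C->plug->A
Char 2 ('B'): step: R->2, L=6; B->plug->E->R->F->L->A->refl->C->L'->B->R'->C->plug->A
Char 3 ('B'): step: R->3, L=6; B->plug->E->R->G->L->B->refl->F->L'->A->R'->B->plug->E
Char 4 ('D'): step: R->4, L=6; D->plug->D->R->F->L->A->refl->C->L'->B->R'->B->plug->E
Char 5 ('H'): step: R->5, L=6; H->plug->H->R->G->L->B->refl->F->L'->A->R'->A->plug->C
Char 6 ('H'): step: R->6, L=6; H->plug->H->R->H->L->G->refl->E->L'->E->R'->C->plug->A
Char 7 ('G'): step: R->7, L=6; G->plug->G->R->G->L->B->refl->F->L'->A->R'->H->plug->H

H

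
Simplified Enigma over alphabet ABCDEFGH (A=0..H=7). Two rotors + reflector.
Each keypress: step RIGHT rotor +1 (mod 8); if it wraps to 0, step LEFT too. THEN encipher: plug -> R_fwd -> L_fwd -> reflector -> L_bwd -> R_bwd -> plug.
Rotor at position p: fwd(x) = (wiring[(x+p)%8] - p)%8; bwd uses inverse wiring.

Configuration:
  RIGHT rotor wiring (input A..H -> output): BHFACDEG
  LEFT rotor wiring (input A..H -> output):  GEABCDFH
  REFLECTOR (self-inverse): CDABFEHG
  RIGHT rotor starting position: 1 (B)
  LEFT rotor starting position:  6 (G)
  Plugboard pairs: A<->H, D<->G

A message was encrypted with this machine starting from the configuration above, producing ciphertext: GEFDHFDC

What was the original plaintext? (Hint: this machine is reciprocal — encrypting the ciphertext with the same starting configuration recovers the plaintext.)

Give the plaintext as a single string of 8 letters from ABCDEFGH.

Answer: ACCFECGG

Derivation:
Char 1 ('G'): step: R->2, L=6; G->plug->D->R->B->L->B->refl->D->L'->F->R'->H->plug->A
Char 2 ('E'): step: R->3, L=6; E->plug->E->R->D->L->G->refl->H->L'->A->R'->C->plug->C
Char 3 ('F'): step: R->4, L=6; F->plug->F->R->D->L->G->refl->H->L'->A->R'->C->plug->C
Char 4 ('D'): step: R->5, L=6; D->plug->G->R->D->L->G->refl->H->L'->A->R'->F->plug->F
Char 5 ('H'): step: R->6, L=6; H->plug->A->R->G->L->E->refl->F->L'->H->R'->E->plug->E
Char 6 ('F'): step: R->7, L=6; F->plug->F->R->D->L->G->refl->H->L'->A->R'->C->plug->C
Char 7 ('D'): step: R->0, L->7 (L advanced); D->plug->G->R->E->L->C->refl->A->L'->A->R'->D->plug->G
Char 8 ('C'): step: R->1, L=7; C->plug->C->R->H->L->G->refl->H->L'->B->R'->D->plug->G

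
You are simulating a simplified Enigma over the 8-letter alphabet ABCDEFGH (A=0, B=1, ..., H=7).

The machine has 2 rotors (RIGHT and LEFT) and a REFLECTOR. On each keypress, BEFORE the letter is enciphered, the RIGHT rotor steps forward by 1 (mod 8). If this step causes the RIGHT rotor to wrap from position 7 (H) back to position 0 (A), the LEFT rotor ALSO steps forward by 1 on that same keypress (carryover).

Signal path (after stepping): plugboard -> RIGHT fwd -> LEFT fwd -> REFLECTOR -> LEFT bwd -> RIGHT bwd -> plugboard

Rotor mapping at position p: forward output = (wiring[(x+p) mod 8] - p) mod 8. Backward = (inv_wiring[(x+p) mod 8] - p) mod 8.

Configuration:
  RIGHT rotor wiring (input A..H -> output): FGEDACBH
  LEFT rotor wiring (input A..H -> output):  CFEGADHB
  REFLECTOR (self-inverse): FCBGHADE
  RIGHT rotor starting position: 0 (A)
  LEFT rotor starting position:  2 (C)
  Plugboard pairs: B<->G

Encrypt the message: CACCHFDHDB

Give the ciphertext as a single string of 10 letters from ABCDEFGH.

Answer: DEFEDGFGBF

Derivation:
Char 1 ('C'): step: R->1, L=2; C->plug->C->R->C->L->G->refl->D->L'->H->R'->D->plug->D
Char 2 ('A'): step: R->2, L=2; A->plug->A->R->C->L->G->refl->D->L'->H->R'->E->plug->E
Char 3 ('C'): step: R->3, L=2; C->plug->C->R->H->L->D->refl->G->L'->C->R'->F->plug->F
Char 4 ('C'): step: R->4, L=2; C->plug->C->R->F->L->H->refl->E->L'->B->R'->E->plug->E
Char 5 ('H'): step: R->5, L=2; H->plug->H->R->D->L->B->refl->C->L'->A->R'->D->plug->D
Char 6 ('F'): step: R->6, L=2; F->plug->F->R->F->L->H->refl->E->L'->B->R'->B->plug->G
Char 7 ('D'): step: R->7, L=2; D->plug->D->R->F->L->H->refl->E->L'->B->R'->F->plug->F
Char 8 ('H'): step: R->0, L->3 (L advanced); H->plug->H->R->H->L->B->refl->C->L'->G->R'->B->plug->G
Char 9 ('D'): step: R->1, L=3; D->plug->D->R->H->L->B->refl->C->L'->G->R'->G->plug->B
Char 10 ('B'): step: R->2, L=3; B->plug->G->R->D->L->E->refl->H->L'->F->R'->F->plug->F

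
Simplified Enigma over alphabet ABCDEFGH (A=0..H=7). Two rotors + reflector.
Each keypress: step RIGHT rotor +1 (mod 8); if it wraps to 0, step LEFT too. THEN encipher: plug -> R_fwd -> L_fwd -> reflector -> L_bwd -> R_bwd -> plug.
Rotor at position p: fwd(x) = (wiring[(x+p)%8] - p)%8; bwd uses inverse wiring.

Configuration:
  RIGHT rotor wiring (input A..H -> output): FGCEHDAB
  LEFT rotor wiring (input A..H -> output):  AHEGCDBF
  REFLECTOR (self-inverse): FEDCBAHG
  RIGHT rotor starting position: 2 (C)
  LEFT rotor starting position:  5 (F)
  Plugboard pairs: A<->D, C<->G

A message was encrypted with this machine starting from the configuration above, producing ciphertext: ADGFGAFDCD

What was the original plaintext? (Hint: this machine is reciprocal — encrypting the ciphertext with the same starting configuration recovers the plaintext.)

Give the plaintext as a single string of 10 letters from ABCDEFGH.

Answer: GGBCDHDBEC

Derivation:
Char 1 ('A'): step: R->3, L=5; A->plug->D->R->F->L->H->refl->G->L'->A->R'->C->plug->G
Char 2 ('D'): step: R->4, L=5; D->plug->A->R->D->L->D->refl->C->L'->E->R'->C->plug->G
Char 3 ('G'): step: R->5, L=5; G->plug->C->R->E->L->C->refl->D->L'->D->R'->B->plug->B
Char 4 ('F'): step: R->6, L=5; F->plug->F->R->G->L->B->refl->E->L'->B->R'->G->plug->C
Char 5 ('G'): step: R->7, L=5; G->plug->C->R->H->L->F->refl->A->L'->C->R'->A->plug->D
Char 6 ('A'): step: R->0, L->6 (L advanced); A->plug->D->R->E->L->G->refl->H->L'->B->R'->H->plug->H
Char 7 ('F'): step: R->1, L=6; F->plug->F->R->H->L->F->refl->A->L'->F->R'->A->plug->D
Char 8 ('D'): step: R->2, L=6; D->plug->A->R->A->L->D->refl->C->L'->C->R'->B->plug->B
Char 9 ('C'): step: R->3, L=6; C->plug->G->R->D->L->B->refl->E->L'->G->R'->E->plug->E
Char 10 ('D'): step: R->4, L=6; D->plug->A->R->D->L->B->refl->E->L'->G->R'->G->plug->C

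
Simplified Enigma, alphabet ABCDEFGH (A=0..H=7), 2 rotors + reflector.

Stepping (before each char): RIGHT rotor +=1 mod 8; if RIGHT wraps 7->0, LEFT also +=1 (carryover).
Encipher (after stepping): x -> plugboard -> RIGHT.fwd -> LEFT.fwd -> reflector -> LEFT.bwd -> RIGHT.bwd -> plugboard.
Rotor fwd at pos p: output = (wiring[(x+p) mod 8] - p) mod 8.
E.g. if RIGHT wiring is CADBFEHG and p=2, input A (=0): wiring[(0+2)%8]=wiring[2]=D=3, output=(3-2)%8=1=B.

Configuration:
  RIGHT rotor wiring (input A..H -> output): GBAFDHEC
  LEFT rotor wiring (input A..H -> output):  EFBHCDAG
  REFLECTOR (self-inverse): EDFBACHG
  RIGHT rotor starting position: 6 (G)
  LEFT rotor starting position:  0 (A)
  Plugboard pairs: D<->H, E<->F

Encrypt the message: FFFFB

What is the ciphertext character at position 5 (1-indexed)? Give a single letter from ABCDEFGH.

Char 1 ('F'): step: R->7, L=0; F->plug->E->R->G->L->A->refl->E->L'->A->R'->G->plug->G
Char 2 ('F'): step: R->0, L->1 (L advanced); F->plug->E->R->D->L->B->refl->D->L'->H->R'->F->plug->E
Char 3 ('F'): step: R->1, L=1; F->plug->E->R->G->L->F->refl->C->L'->E->R'->C->plug->C
Char 4 ('F'): step: R->2, L=1; F->plug->E->R->C->L->G->refl->H->L'->F->R'->D->plug->H
Char 5 ('B'): step: R->3, L=1; B->plug->B->R->A->L->E->refl->A->L'->B->R'->D->plug->H

H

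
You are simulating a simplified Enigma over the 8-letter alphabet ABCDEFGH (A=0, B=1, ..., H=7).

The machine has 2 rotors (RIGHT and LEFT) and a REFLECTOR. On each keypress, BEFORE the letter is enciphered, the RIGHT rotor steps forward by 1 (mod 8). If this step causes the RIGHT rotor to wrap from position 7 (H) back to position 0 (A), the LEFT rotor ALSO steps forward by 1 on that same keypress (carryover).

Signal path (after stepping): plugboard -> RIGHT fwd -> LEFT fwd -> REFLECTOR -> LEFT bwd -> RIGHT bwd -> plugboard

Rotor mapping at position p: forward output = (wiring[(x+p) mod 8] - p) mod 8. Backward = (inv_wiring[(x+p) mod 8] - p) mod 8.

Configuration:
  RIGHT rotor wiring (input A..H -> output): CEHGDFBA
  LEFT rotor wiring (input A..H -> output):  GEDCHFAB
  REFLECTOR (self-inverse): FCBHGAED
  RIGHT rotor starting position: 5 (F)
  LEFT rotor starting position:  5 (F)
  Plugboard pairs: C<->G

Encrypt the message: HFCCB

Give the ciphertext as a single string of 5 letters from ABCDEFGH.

Answer: AAGHH

Derivation:
Char 1 ('H'): step: R->6, L=5; H->plug->H->R->H->L->C->refl->B->L'->D->R'->A->plug->A
Char 2 ('F'): step: R->7, L=5; F->plug->F->R->E->L->H->refl->D->L'->B->R'->A->plug->A
Char 3 ('C'): step: R->0, L->6 (L advanced); C->plug->G->R->B->L->D->refl->H->L'->H->R'->C->plug->G
Char 4 ('C'): step: R->1, L=6; C->plug->G->R->H->L->H->refl->D->L'->B->R'->H->plug->H
Char 5 ('B'): step: R->2, L=6; B->plug->B->R->E->L->F->refl->A->L'->C->R'->H->plug->H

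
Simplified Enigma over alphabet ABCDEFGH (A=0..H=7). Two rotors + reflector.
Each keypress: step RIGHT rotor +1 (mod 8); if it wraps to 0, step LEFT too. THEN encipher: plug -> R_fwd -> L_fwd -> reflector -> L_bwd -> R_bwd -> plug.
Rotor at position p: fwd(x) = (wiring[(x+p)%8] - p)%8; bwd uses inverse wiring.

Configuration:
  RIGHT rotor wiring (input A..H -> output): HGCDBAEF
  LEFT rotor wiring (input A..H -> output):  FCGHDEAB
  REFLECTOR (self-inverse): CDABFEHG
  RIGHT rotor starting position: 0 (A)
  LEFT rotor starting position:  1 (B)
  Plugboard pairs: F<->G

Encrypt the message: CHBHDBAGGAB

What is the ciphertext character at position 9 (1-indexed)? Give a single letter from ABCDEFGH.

Char 1 ('C'): step: R->1, L=1; C->plug->C->R->C->L->G->refl->H->L'->F->R'->A->plug->A
Char 2 ('H'): step: R->2, L=1; H->plug->H->R->E->L->D->refl->B->L'->A->R'->A->plug->A
Char 3 ('B'): step: R->3, L=1; B->plug->B->R->G->L->A->refl->C->L'->D->R'->G->plug->F
Char 4 ('H'): step: R->4, L=1; H->plug->H->R->H->L->E->refl->F->L'->B->R'->D->plug->D
Char 5 ('D'): step: R->5, L=1; D->plug->D->R->C->L->G->refl->H->L'->F->R'->F->plug->G
Char 6 ('B'): step: R->6, L=1; B->plug->B->R->H->L->E->refl->F->L'->B->R'->C->plug->C
Char 7 ('A'): step: R->7, L=1; A->plug->A->R->G->L->A->refl->C->L'->D->R'->D->plug->D
Char 8 ('G'): step: R->0, L->2 (L advanced); G->plug->F->R->A->L->E->refl->F->L'->B->R'->E->plug->E
Char 9 ('G'): step: R->1, L=2; G->plug->F->R->D->L->C->refl->A->L'->H->R'->E->plug->E

E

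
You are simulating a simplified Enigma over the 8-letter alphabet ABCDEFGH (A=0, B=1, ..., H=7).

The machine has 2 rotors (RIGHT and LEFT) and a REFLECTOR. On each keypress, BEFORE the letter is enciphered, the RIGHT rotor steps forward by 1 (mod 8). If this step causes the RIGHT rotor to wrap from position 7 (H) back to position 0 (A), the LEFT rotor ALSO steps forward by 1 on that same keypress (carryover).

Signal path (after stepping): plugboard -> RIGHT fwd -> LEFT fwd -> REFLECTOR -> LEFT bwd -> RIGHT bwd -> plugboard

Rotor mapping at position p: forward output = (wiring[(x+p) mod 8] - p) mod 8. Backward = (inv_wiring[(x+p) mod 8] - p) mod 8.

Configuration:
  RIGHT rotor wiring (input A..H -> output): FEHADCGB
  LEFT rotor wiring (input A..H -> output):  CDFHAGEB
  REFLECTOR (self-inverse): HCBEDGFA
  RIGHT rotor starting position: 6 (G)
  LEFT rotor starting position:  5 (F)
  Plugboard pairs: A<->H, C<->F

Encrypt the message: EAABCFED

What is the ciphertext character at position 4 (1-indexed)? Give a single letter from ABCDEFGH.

Char 1 ('E'): step: R->7, L=5; E->plug->E->R->B->L->H->refl->A->L'->F->R'->C->plug->F
Char 2 ('A'): step: R->0, L->6 (L advanced); A->plug->H->R->B->L->D->refl->E->L'->C->R'->F->plug->C
Char 3 ('A'): step: R->1, L=6; A->plug->H->R->E->L->H->refl->A->L'->H->R'->C->plug->F
Char 4 ('B'): step: R->2, L=6; B->plug->B->R->G->L->C->refl->B->L'->F->R'->A->plug->H

H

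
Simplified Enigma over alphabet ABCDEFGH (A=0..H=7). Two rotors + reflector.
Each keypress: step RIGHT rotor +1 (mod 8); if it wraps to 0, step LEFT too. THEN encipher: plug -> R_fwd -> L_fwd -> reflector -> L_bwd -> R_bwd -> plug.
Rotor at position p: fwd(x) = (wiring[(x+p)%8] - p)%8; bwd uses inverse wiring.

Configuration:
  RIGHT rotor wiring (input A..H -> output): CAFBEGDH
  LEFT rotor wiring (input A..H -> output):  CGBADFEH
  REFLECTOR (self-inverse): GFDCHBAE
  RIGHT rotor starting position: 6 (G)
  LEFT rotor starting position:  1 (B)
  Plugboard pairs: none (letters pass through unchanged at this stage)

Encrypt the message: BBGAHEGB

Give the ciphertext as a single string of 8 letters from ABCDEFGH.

Char 1 ('B'): step: R->7, L=1; B->plug->B->R->D->L->C->refl->D->L'->F->R'->F->plug->F
Char 2 ('B'): step: R->0, L->2 (L advanced); B->plug->B->R->A->L->H->refl->E->L'->H->R'->H->plug->H
Char 3 ('G'): step: R->1, L=2; G->plug->G->R->G->L->A->refl->G->L'->B->R'->H->plug->H
Char 4 ('A'): step: R->2, L=2; A->plug->A->R->D->L->D->refl->C->L'->E->R'->D->plug->D
Char 5 ('H'): step: R->3, L=2; H->plug->H->R->C->L->B->refl->F->L'->F->R'->G->plug->G
Char 6 ('E'): step: R->4, L=2; E->plug->E->R->G->L->A->refl->G->L'->B->R'->G->plug->G
Char 7 ('G'): step: R->5, L=2; G->plug->G->R->E->L->C->refl->D->L'->D->R'->E->plug->E
Char 8 ('B'): step: R->6, L=2; B->plug->B->R->B->L->G->refl->A->L'->G->R'->G->plug->G

Answer: FHHDGGEG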